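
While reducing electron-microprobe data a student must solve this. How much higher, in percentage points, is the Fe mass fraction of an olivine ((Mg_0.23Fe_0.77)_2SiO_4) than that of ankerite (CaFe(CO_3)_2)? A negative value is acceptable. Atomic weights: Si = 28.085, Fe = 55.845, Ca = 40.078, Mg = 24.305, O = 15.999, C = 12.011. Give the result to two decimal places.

19.58 percentage points

M((Mg_0.23Fe_0.77)_2SiO_4) = 189.263 g/mol, so wt% Fe = 86.001/189.263 × 100 = 45.44%.
M(CaFe(CO_3)_2) = 215.939 g/mol, so wt% Fe = 55.845/215.939 × 100 = 25.86%.
45.44 − 25.86 = 19.58 pp.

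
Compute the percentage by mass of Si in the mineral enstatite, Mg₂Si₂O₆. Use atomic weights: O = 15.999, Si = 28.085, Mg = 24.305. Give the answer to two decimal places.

Formula mass = 2*24.305 + 2*28.085 + 6*15.999 = 200.774 g/mol, of which 56.170 g is Si.
So Si makes up 56.170/200.774 = 0.2798 of the mass, i.e. 27.98%.

27.98 wt%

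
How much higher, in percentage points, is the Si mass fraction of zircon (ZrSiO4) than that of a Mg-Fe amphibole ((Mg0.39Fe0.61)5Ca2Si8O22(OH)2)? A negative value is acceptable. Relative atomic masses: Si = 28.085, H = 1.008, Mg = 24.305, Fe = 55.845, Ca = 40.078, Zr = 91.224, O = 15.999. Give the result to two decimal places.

Si in ZrSiO4: molar mass 183.305 g/mol; 1×28.085 = 28.085 g → 15.32 wt%.
Si in (Mg0.39Fe0.61)5Ca2Si8O22(OH)2: molar mass 908.550 g/mol; 8×28.085 = 224.680 g → 24.73 wt%.
Difference = 15.32 − 24.73 = -9.41 percentage points.

-9.41 percentage points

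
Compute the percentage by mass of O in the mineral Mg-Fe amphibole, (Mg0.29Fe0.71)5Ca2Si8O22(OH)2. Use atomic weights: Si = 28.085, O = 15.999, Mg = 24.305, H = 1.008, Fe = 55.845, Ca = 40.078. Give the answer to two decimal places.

41.54 weight percent

Formula mass = 1.45*24.305 + 3.55*55.845 + 2*40.078 + 8*28.085 + 24*15.999 + 2*1.008 = 924.320 g/mol, of which 383.976 g is O.
So O makes up 383.976/924.320 = 0.4154 of the mass, i.e. 41.54%.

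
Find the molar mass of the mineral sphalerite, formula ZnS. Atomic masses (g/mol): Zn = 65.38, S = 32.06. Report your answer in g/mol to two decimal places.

97.44 g/mol

M = 1×65.38 + 1×32.06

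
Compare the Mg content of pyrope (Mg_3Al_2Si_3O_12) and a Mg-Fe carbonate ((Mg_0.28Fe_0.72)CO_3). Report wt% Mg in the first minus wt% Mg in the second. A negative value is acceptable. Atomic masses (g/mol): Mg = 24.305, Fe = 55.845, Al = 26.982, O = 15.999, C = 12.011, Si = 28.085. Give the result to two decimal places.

Mg in Mg_3Al_2Si_3O_12: molar mass 403.122 g/mol; 3×24.305 = 72.915 g → 18.09 wt%.
Mg in (Mg_0.28Fe_0.72)CO_3: molar mass 107.022 g/mol; 0.28×24.305 = 6.805 g → 6.36 wt%.
Difference = 18.09 − 6.36 = 11.73 percentage points.

11.73 percentage points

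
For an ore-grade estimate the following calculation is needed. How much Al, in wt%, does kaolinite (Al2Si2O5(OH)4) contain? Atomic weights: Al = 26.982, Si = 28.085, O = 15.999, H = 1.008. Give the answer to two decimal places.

Formula mass = 2*26.982 + 2*28.085 + 9*15.999 + 4*1.008 = 258.157 g/mol, of which 53.964 g is Al.
So Al makes up 53.964/258.157 = 0.2090 of the mass, i.e. 20.90%.

20.90 wt%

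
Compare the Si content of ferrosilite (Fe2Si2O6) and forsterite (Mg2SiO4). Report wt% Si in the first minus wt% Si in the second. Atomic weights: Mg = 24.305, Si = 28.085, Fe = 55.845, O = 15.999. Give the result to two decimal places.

M(Fe2Si2O6) = 263.854 g/mol, so wt% Si = 56.170/263.854 × 100 = 21.29%.
M(Mg2SiO4) = 140.691 g/mol, so wt% Si = 28.085/140.691 × 100 = 19.96%.
21.29 − 19.96 = 1.33 pp.

1.33 percentage points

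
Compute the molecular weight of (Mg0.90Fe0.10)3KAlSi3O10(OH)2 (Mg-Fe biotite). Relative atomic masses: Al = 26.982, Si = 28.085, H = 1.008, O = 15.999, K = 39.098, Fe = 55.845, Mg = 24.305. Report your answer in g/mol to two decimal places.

The formula mass is the sum 2.70(24.305) + 0.30(55.845) + 1(39.098) + 1(26.982) + 3(28.085) + 12(15.999) + 2(1.008).

426.72 g/mol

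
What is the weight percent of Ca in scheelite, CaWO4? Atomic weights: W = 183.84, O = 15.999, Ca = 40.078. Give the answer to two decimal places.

Formula mass = 1·40.078 + 1·183.84 + 4·15.999 = 287.914 g/mol, of which 40.078 g is Ca.
So Ca makes up 40.078/287.914 = 0.1392 of the mass, i.e. 13.92%.

13.92 wt%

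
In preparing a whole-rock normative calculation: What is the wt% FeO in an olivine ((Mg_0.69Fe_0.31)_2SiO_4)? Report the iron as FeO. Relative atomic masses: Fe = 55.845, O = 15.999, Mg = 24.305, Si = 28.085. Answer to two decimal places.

27.80 wt%

Molar mass of (Mg_0.69Fe_0.31)_2SiO_4 = 1.38·24.305 + 0.62·55.845 + 1·28.085 + 4·15.999 = 160.246 g/mol.
Each formula unit contains 0.62 Fe, equivalent to 0.62/1 = 0.6200 mol FeO.
M(FeO) = 1×55.845 + 1×15.999 = 71.844 g/mol.
Mass of FeO per formula unit = 0.6200 × 71.844 = 44.543 g.
FeO wt% = 44.543 / 160.246 × 100 = 27.80%.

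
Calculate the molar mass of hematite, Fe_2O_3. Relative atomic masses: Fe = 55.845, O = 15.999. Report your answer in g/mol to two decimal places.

M = 2(55.845) + 3(15.999)

159.69 g/mol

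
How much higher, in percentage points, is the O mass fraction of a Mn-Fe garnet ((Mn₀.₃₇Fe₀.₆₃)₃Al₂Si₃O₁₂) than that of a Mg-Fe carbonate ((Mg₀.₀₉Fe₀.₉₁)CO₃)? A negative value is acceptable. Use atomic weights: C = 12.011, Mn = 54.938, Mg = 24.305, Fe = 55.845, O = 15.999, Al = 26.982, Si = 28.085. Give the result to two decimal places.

O in (Mn₀.₃₇Fe₀.₆₃)₃Al₂Si₃O₁₂: molar mass 496.735 g/mol; 12×15.999 = 191.988 g → 38.65 wt%.
O in (Mg₀.₀₉Fe₀.₉₁)CO₃: molar mass 113.014 g/mol; 3×15.999 = 47.997 g → 42.47 wt%.
Difference = 38.65 − 42.47 = -3.82 percentage points.

-3.82 percentage points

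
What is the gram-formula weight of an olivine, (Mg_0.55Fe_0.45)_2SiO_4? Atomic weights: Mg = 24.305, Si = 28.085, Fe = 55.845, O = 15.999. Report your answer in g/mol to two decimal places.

169.08 g/mol

The formula mass is the sum 1.10×24.305 + 0.90×55.845 + 1×28.085 + 4×15.999.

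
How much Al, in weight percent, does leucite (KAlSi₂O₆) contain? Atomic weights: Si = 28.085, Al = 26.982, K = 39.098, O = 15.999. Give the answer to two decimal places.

12.36 weight percent

M(KAlSi₂O₆) = 218.244 g/mol.
Al contributes 1 × 26.982 = 26.982 g per mole.
26.982/218.244 = 0.1236 → 12.36%.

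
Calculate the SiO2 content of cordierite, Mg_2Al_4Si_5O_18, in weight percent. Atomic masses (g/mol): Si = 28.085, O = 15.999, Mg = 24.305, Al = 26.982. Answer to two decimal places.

M(Mg_2Al_4Si_5O_18) = 584.945 g/mol; M(SiO2) = 60.083 g/mol.
Moles SiO2 per formula unit = 5 Si ÷ 1 = 5.0000.
SiO2 fraction = (5.0000 × 60.083) / 584.945 = 300.415/584.945 = 0.5136.

51.36 wt%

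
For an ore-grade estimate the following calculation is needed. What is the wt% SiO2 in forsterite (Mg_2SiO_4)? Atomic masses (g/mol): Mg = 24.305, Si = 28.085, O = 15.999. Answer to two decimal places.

Formula mass = 140.691 g/mol.
1 Si → 1.0000 mol SiO2 per formula unit; M(SiO2) = 60.083, so SiO2 mass = 60.083 g.
60.083/140.691 × 100 = 42.71 wt%.

42.71 wt%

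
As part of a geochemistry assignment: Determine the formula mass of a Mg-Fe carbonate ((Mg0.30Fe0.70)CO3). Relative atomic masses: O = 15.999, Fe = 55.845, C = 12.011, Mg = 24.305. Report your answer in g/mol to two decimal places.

106.39 g/mol

M = 0.30*24.305 + 0.70*55.845 + 1*12.011 + 3*15.999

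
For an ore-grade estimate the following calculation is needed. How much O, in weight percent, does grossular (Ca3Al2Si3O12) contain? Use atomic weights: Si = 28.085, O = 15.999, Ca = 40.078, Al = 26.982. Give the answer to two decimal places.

42.62 weight percent

Formula mass = 3×40.078 + 2×26.982 + 3×28.085 + 12×15.999 = 450.441 g/mol, of which 191.988 g is O.
So O makes up 191.988/450.441 = 0.4262 of the mass, i.e. 42.62%.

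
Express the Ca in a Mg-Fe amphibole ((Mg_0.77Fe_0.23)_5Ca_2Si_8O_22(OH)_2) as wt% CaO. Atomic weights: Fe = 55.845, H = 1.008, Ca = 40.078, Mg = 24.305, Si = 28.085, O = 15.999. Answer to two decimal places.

M((Mg_0.77Fe_0.23)_5Ca_2Si_8O_22(OH)_2) = 848.624 g/mol; M(CaO) = 56.077 g/mol.
Moles CaO per formula unit = 2 Ca ÷ 1 = 2.0000.
CaO fraction = (2.0000 × 56.077) / 848.624 = 112.154/848.624 = 0.1322.

13.22 wt%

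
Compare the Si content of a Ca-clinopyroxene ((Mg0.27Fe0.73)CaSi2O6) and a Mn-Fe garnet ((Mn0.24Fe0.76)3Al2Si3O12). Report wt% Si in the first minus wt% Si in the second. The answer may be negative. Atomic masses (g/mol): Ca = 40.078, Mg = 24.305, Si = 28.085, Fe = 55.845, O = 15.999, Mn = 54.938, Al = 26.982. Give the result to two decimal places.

First mineral: 56.170 g Si in 239.571 g formula = 23.45 wt% Si.
Second mineral: 84.255 g Si in 497.089 g formula = 16.95 wt% Si.
23.45% − 16.95% gives a difference of 6.50 percentage points.

6.50 percentage points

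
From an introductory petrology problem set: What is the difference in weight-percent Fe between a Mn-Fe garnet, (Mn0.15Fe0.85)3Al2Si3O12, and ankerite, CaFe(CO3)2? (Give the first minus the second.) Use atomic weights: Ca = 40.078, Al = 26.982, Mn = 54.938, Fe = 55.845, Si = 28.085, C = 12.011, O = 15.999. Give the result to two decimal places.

2.77 percentage points

M((Mn0.15Fe0.85)3Al2Si3O12) = 497.334 g/mol, so wt% Fe = 142.405/497.334 × 100 = 28.63%.
M(CaFe(CO3)2) = 215.939 g/mol, so wt% Fe = 55.845/215.939 × 100 = 25.86%.
28.63 − 25.86 = 2.77 pp.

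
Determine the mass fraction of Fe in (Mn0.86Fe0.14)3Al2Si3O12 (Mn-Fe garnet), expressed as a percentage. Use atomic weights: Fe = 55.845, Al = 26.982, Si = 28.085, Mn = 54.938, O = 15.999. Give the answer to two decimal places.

Formula mass = 2.58·54.938 + 0.42·55.845 + 2·26.982 + 3·28.085 + 12·15.999 = 495.402 g/mol, of which 23.455 g is Fe.
So Fe makes up 23.455/495.402 = 0.0473 of the mass, i.e. 4.73%.

4.73 wt%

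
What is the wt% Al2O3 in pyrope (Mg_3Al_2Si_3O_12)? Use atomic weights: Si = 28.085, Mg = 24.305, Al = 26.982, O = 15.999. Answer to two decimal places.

Formula mass = 403.122 g/mol.
2 Al → 1.0000 mol Al2O3 per formula unit; M(Al2O3) = 101.961, so Al2O3 mass = 101.961 g.
101.961/403.122 × 100 = 25.29 wt%.

25.29 wt%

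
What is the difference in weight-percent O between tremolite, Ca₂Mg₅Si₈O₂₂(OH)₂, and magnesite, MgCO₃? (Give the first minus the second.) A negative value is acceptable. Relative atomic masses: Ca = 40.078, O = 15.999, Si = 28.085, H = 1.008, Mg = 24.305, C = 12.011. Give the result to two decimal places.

-9.66 percentage points

M(Ca₂Mg₅Si₈O₂₂(OH)₂) = 812.353 g/mol, so wt% O = 383.976/812.353 × 100 = 47.27%.
M(MgCO₃) = 84.313 g/mol, so wt% O = 47.997/84.313 × 100 = 56.93%.
47.27 − 56.93 = -9.66 pp.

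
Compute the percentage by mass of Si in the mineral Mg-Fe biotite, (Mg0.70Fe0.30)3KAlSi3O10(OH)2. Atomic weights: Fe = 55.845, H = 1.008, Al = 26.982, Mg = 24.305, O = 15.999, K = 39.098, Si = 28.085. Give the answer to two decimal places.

Molar mass of (Mg0.70Fe0.30)3KAlSi3O10(OH)2: 2.10·24.305 + 0.90·55.845 + 1·39.098 + 1·26.982 + 3·28.085 + 12·15.999 + 2·1.008 = 445.640 g/mol.
Mass of Si per formula unit: 3 × 28.085 = 84.255 g.
Weight fraction Si = 84.255 / 445.640 = 0.1891.

18.91 weight percent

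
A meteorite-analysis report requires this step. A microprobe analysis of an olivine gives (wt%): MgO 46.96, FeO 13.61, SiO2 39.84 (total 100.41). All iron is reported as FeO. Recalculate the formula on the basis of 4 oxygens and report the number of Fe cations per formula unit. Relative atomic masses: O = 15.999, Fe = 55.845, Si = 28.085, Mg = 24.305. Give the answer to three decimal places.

MgO (M=40.304): mol = 1.16514; Mg = 1.16514, O = 1.16514.
FeO (M=71.844): mol = 0.18944; Fe = 0.18944, O = 0.18944.
SiO2 (M=60.083): mol = 0.66308; Si = 0.66308, O = 1.32616.
ΣO = 2.68074; factor = 4/ΣO = 1.49213.
Fe apfu = 0.18944 × 1.49213 = 0.283.

0.283 Fe apfu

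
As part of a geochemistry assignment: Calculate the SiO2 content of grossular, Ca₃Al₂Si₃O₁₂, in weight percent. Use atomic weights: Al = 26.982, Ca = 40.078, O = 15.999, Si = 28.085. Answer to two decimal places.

40.02 wt%

Molar mass of Ca₃Al₂Si₃O₁₂ = 3*40.078 + 2*26.982 + 3*28.085 + 12*15.999 = 450.441 g/mol.
Each formula unit contains 3 Si, equivalent to 3/1 = 3.0000 mol SiO2.
M(SiO2) = 1×28.085 + 2×15.999 = 60.083 g/mol.
Mass of SiO2 per formula unit = 3.0000 × 60.083 = 180.249 g.
SiO2 wt% = 180.249 / 450.441 × 100 = 40.02%.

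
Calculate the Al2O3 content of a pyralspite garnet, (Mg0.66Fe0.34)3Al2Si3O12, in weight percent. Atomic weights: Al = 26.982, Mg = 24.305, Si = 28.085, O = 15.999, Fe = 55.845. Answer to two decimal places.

Formula mass = 435.293 g/mol.
2 Al → 1.0000 mol Al2O3 per formula unit; M(Al2O3) = 101.961, so Al2O3 mass = 101.961 g.
101.961/435.293 × 100 = 23.42 wt%.

23.42 wt%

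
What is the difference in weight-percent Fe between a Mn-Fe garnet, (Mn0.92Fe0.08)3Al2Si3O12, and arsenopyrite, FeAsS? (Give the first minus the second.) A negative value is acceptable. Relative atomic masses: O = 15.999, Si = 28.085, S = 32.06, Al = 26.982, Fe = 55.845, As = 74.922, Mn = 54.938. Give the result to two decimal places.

-31.59 percentage points

First mineral: 13.403 g Fe in 495.239 g formula = 2.71 wt% Fe.
Second mineral: 55.845 g Fe in 162.827 g formula = 34.30 wt% Fe.
2.71% − 34.30% gives a difference of -31.59 percentage points.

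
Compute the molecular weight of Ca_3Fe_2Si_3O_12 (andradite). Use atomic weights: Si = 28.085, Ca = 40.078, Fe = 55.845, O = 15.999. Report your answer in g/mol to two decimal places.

Ca: 3 × 40.078 = 120.2340
Fe: 2 × 55.845 = 111.6900
Si: 3 × 28.085 = 84.2550
O: 12 × 15.999 = 191.9880
Summing the contributions gives the formula mass.

508.17 g/mol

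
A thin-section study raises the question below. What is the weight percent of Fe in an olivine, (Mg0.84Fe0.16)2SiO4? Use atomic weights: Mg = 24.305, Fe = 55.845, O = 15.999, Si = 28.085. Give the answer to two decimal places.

M((Mg0.84Fe0.16)2SiO4) = 150.784 g/mol.
Fe contributes 0.32 × 55.845 = 17.870 g per mole.
17.870/150.784 = 0.1185 → 11.85%.

11.85 wt%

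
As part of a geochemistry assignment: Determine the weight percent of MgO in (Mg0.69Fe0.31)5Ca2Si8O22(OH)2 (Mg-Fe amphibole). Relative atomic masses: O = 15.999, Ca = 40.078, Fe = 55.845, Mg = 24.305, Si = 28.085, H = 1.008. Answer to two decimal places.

Molar mass of (Mg0.69Fe0.31)5Ca2Si8O22(OH)2 = 3.45·24.305 + 1.55·55.845 + 2·40.078 + 8·28.085 + 24·15.999 + 2·1.008 = 861.240 g/mol.
Each formula unit contains 3.45 Mg, equivalent to 3.45/1 = 3.4500 mol MgO.
M(MgO) = 1×24.305 + 1×15.999 = 40.304 g/mol.
Mass of MgO per formula unit = 3.4500 × 40.304 = 139.049 g.
MgO wt% = 139.049 / 861.240 × 100 = 16.15%.

16.15 wt%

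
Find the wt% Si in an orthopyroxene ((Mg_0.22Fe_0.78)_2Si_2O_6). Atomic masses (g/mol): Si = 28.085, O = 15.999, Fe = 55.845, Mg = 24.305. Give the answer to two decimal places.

22.47 weight percent

Molar mass of (Mg_0.22Fe_0.78)_2Si_2O_6: 0.44·24.305 + 1.56·55.845 + 2·28.085 + 6·15.999 = 249.976 g/mol.
Mass of Si per formula unit: 2 × 28.085 = 56.170 g.
Weight fraction Si = 56.170 / 249.976 = 0.2247.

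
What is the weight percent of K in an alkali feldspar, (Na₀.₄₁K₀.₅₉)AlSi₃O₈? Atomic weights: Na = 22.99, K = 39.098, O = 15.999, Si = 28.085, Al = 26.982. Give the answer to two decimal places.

Molar mass of (Na₀.₄₁K₀.₅₉)AlSi₃O₈: 0.41*22.99 + 0.59*39.098 + 1*26.982 + 3*28.085 + 8*15.999 = 271.723 g/mol.
Mass of K per formula unit: 0.59 × 39.098 = 23.068 g.
Weight fraction K = 23.068 / 271.723 = 0.0849.

8.49 weight percent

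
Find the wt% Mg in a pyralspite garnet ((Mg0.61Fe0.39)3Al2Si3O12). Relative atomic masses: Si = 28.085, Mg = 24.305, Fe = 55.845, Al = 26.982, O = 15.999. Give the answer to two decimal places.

10.11 weight percent

Formula mass = 1.83*24.305 + 1.17*55.845 + 2*26.982 + 3*28.085 + 12*15.999 = 440.024 g/mol, of which 44.478 g is Mg.
So Mg makes up 44.478/440.024 = 0.1011 of the mass, i.e. 10.11%.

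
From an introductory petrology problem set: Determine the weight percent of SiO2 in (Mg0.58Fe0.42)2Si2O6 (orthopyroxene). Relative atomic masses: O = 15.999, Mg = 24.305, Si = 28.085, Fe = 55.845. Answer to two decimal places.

52.87 wt%

Formula mass = 227.268 g/mol.
2 Si → 2.0000 mol SiO2 per formula unit; M(SiO2) = 60.083, so SiO2 mass = 120.166 g.
120.166/227.268 × 100 = 52.87 wt%.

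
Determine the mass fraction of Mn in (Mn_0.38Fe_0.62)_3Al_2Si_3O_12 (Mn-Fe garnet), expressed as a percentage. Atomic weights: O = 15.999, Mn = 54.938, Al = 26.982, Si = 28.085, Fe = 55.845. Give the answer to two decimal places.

12.61 weight percent

Formula mass = 1.14*54.938 + 1.86*55.845 + 2*26.982 + 3*28.085 + 12*15.999 = 496.708 g/mol, of which 62.629 g is Mn.
So Mn makes up 62.629/496.708 = 0.1261 of the mass, i.e. 12.61%.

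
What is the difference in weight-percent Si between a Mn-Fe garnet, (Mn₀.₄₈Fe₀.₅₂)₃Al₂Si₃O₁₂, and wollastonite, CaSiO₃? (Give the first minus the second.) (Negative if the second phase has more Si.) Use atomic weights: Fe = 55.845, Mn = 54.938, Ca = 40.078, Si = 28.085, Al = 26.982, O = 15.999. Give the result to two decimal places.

-7.21 percentage points

Si in (Mn₀.₄₈Fe₀.₅₂)₃Al₂Si₃O₁₂: molar mass 496.436 g/mol; 3×28.085 = 84.255 g → 16.97 wt%.
Si in CaSiO₃: molar mass 116.160 g/mol; 1×28.085 = 28.085 g → 24.18 wt%.
Difference = 16.97 − 24.18 = -7.21 percentage points.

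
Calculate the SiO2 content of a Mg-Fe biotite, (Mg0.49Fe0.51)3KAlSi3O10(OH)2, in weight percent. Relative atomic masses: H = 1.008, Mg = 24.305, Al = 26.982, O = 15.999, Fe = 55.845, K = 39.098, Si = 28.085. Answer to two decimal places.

Molar mass of (Mg0.49Fe0.51)3KAlSi3O10(OH)2 = 1.47×24.305 + 1.53×55.845 + 1×39.098 + 1×26.982 + 3×28.085 + 12×15.999 + 2×1.008 = 465.510 g/mol.
Each formula unit contains 3 Si, equivalent to 3/1 = 3.0000 mol SiO2.
M(SiO2) = 1×28.085 + 2×15.999 = 60.083 g/mol.
Mass of SiO2 per formula unit = 3.0000 × 60.083 = 180.249 g.
SiO2 wt% = 180.249 / 465.510 × 100 = 38.72%.

38.72 wt%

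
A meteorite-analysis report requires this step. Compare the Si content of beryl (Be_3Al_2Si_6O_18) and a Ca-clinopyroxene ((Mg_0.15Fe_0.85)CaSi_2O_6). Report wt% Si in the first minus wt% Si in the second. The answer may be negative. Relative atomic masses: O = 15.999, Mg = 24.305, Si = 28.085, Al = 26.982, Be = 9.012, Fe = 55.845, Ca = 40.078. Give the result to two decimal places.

8.27 percentage points

First mineral: 168.510 g Si in 537.492 g formula = 31.35 wt% Si.
Second mineral: 56.170 g Si in 243.356 g formula = 23.08 wt% Si.
31.35% − 23.08% gives a difference of 8.27 percentage points.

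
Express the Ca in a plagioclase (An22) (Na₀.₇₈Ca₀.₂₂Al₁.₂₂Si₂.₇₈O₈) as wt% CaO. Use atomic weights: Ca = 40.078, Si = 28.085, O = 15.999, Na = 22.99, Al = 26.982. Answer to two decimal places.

4.64 wt%

Formula mass = 265.736 g/mol.
0.22 Ca → 0.2200 mol CaO per formula unit; M(CaO) = 56.077, so CaO mass = 12.337 g.
12.337/265.736 × 100 = 4.64 wt%.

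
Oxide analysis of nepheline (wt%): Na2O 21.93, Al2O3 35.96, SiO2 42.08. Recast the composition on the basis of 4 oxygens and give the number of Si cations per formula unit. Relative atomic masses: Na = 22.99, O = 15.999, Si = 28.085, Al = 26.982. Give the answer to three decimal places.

0.996 Si apfu

Na2O (M=61.979): mol = 0.35383; Na = 0.70766, O = 0.35383.
Al2O3 (M=101.961): mol = 0.35268; Al = 0.70536, O = 1.05804.
SiO2 (M=60.083): mol = 0.70036; Si = 0.70036, O = 1.40072.
ΣO = 2.81259; factor = 4/ΣO = 1.42218.
Si apfu = 0.70036 × 1.42218 = 0.996.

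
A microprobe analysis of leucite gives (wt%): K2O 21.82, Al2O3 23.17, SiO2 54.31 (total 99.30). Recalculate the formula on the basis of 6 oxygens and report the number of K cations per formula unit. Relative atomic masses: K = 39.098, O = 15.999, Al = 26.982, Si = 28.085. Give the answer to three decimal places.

K2O: 21.82/94.195 = 0.23165 mol → 0.46330 mol K, 0.23165 mol O.
Al2O3: 23.17/101.961 = 0.22724 mol → 0.45448 mol Al, 0.68172 mol O.
SiO2: 54.31/60.083 = 0.90392 mol → 0.90392 mol Si, 1.80784 mol O.
Total oxygen = 2.72121 mol. Normalization factor = 6/2.72121 = 2.20490.
K per 6 O = 0.46330 × 2.20490 = 1.022.

1.022 K apfu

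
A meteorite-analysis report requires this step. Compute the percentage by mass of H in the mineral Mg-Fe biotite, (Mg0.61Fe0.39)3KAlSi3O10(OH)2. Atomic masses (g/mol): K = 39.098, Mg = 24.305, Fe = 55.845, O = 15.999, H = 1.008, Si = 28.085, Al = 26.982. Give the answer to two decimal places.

Molar mass of (Mg0.61Fe0.39)3KAlSi3O10(OH)2: 1.83*24.305 + 1.17*55.845 + 1*39.098 + 1*26.982 + 3*28.085 + 12*15.999 + 2*1.008 = 454.156 g/mol.
Mass of H per formula unit: 2 × 1.008 = 2.016 g.
Weight fraction H = 2.016 / 454.156 = 0.0044.

0.44 weight percent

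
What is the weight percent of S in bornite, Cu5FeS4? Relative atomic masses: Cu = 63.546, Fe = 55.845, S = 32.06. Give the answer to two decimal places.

25.56 mass %

Formula mass = 5*63.546 + 1*55.845 + 4*32.06 = 501.815 g/mol, of which 128.240 g is S.
So S makes up 128.240/501.815 = 0.2556 of the mass, i.e. 25.56%.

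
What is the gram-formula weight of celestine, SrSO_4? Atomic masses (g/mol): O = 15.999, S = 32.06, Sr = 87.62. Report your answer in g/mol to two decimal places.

183.68 g/mol

The formula mass is the sum 1×87.62 + 1×32.06 + 4×15.999.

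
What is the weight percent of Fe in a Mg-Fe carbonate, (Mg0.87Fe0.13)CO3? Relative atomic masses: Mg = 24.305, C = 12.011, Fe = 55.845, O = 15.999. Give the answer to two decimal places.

Formula mass = 0.87×24.305 + 0.13×55.845 + 1×12.011 + 3×15.999 = 88.413 g/mol, of which 7.260 g is Fe.
So Fe makes up 7.260/88.413 = 0.0821 of the mass, i.e. 8.21%.

8.21 weight percent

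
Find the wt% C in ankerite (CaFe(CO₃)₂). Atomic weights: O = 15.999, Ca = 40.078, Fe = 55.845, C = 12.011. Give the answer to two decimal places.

11.12 mass %

Molar mass of CaFe(CO₃)₂: 1·40.078 + 1·55.845 + 2·12.011 + 6·15.999 = 215.939 g/mol.
Mass of C per formula unit: 2 × 12.011 = 24.022 g.
Weight fraction C = 24.022 / 215.939 = 0.1112.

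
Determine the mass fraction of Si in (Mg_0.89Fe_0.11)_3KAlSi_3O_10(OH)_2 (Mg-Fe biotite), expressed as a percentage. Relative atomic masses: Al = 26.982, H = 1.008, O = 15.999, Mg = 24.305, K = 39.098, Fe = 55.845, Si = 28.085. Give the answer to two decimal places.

Molar mass of (Mg_0.89Fe_0.11)_3KAlSi_3O_10(OH)_2: 2.67·24.305 + 0.33·55.845 + 1·39.098 + 1·26.982 + 3·28.085 + 12·15.999 + 2·1.008 = 427.662 g/mol.
Mass of Si per formula unit: 3 × 28.085 = 84.255 g.
Weight fraction Si = 84.255 / 427.662 = 0.1970.

19.70 weight percent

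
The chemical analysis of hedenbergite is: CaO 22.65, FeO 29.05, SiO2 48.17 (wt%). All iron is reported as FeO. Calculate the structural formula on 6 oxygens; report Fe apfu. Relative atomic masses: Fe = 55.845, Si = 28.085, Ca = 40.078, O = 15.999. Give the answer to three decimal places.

1.006 Fe apfu

CaO (M=56.077): mol = 0.40391; Ca = 0.40391, O = 0.40391.
FeO (M=71.844): mol = 0.40435; Fe = 0.40435, O = 0.40435.
SiO2 (M=60.083): mol = 0.80172; Si = 0.80172, O = 1.60344.
ΣO = 2.41170; factor = 6/ΣO = 2.48787.
Fe apfu = 0.40435 × 2.48787 = 1.006.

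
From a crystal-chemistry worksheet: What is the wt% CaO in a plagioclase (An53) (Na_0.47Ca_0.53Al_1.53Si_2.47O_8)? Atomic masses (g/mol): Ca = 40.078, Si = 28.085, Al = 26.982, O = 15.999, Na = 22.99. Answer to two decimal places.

10.98 wt%

Formula mass = 270.691 g/mol.
0.53 Ca → 0.5300 mol CaO per formula unit; M(CaO) = 56.077, so CaO mass = 29.721 g.
29.721/270.691 × 100 = 10.98 wt%.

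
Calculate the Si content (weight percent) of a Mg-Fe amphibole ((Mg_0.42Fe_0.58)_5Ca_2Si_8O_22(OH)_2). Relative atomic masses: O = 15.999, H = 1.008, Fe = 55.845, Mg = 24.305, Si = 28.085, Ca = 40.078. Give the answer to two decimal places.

24.86 weight percent

Formula mass = 2.10·24.305 + 2.90·55.845 + 2·40.078 + 8·28.085 + 24·15.999 + 2·1.008 = 903.819 g/mol, of which 224.680 g is Si.
So Si makes up 224.680/903.819 = 0.2486 of the mass, i.e. 24.86%.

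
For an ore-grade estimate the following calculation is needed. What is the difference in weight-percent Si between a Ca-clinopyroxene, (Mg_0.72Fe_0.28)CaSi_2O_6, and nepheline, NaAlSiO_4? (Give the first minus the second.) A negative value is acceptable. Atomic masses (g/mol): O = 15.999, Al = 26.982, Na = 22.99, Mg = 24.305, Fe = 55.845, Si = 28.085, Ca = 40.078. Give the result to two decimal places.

5.15 percentage points

First mineral: 56.170 g Si in 225.378 g formula = 24.92 wt% Si.
Second mineral: 28.085 g Si in 142.053 g formula = 19.77 wt% Si.
24.92% − 19.77% gives a difference of 5.15 percentage points.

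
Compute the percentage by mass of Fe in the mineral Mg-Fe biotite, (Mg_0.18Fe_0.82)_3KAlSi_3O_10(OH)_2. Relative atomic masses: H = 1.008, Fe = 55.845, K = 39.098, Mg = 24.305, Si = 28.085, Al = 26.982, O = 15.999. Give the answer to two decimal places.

Molar mass of (Mg_0.18Fe_0.82)_3KAlSi_3O_10(OH)_2: 0.54*24.305 + 2.46*55.845 + 1*39.098 + 1*26.982 + 3*28.085 + 12*15.999 + 2*1.008 = 494.842 g/mol.
Mass of Fe per formula unit: 2.46 × 55.845 = 137.379 g.
Weight fraction Fe = 137.379 / 494.842 = 0.2776.

27.76 wt%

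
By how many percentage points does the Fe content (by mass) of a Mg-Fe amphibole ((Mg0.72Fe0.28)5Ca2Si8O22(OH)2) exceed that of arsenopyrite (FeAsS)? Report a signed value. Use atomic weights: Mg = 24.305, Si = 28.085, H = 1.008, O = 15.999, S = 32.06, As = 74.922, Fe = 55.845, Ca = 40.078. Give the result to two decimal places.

First mineral: 78.183 g Fe in 856.509 g formula = 9.13 wt% Fe.
Second mineral: 55.845 g Fe in 162.827 g formula = 34.30 wt% Fe.
9.13% − 34.30% gives a difference of -25.17 percentage points.

-25.17 percentage points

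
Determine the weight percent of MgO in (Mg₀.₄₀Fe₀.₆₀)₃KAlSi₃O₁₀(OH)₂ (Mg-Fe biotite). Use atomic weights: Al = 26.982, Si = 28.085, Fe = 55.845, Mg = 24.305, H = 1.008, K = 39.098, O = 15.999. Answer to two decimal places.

Molar mass of (Mg₀.₄₀Fe₀.₆₀)₃KAlSi₃O₁₀(OH)₂ = 1.20*24.305 + 1.80*55.845 + 1*39.098 + 1*26.982 + 3*28.085 + 12*15.999 + 2*1.008 = 474.026 g/mol.
Each formula unit contains 1.20 Mg, equivalent to 1.20/1 = 1.2000 mol MgO.
M(MgO) = 1×24.305 + 1×15.999 = 40.304 g/mol.
Mass of MgO per formula unit = 1.2000 × 40.304 = 48.365 g.
MgO wt% = 48.365 / 474.026 × 100 = 10.20%.

10.20 wt%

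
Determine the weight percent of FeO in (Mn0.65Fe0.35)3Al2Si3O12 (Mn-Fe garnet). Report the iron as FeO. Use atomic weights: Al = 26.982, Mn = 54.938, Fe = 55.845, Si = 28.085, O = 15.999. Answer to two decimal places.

15.21 wt%

Molar mass of (Mn0.65Fe0.35)3Al2Si3O12 = 1.95×54.938 + 1.05×55.845 + 2×26.982 + 3×28.085 + 12×15.999 = 495.973 g/mol.
Each formula unit contains 1.05 Fe, equivalent to 1.05/1 = 1.0500 mol FeO.
M(FeO) = 1×55.845 + 1×15.999 = 71.844 g/mol.
Mass of FeO per formula unit = 1.0500 × 71.844 = 75.436 g.
FeO wt% = 75.436 / 495.973 × 100 = 15.21%.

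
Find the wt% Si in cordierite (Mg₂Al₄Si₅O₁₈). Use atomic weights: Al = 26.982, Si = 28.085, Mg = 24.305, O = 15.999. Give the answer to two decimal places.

24.01 wt%

M(Mg₂Al₄Si₅O₁₈) = 584.945 g/mol.
Si contributes 5 × 28.085 = 140.425 g per mole.
140.425/584.945 = 0.2401 → 24.01%.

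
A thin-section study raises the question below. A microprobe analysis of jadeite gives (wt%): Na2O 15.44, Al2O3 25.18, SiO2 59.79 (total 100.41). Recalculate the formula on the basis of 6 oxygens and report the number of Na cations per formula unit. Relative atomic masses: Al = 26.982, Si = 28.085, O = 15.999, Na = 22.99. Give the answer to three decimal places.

15.44 wt% Na2O ÷ 61.979 g/mol = 0.24912 mol, giving 0.49824 Na and 0.24912 O.
25.18 wt% Al2O3 ÷ 101.961 g/mol = 0.24696 mol, giving 0.49392 Al and 0.74088 O.
59.79 wt% SiO2 ÷ 60.083 g/mol = 0.99512 mol, giving 0.99512 Si and 1.99024 O.
Oxygen sums to 2.98024; scaling by 6/2.98024 = 2.01326 puts the formula on 6 O.
Na: 0.49824 × 2.01326 = 1.003 atoms per formula unit.

1.003 Na apfu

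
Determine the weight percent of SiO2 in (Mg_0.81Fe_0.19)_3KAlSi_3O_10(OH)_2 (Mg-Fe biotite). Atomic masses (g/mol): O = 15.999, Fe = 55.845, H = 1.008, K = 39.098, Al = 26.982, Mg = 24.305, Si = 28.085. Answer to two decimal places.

M((Mg_0.81Fe_0.19)_3KAlSi_3O_10(OH)_2) = 435.232 g/mol; M(SiO2) = 60.083 g/mol.
Moles SiO2 per formula unit = 3 Si ÷ 1 = 3.0000.
SiO2 fraction = (3.0000 × 60.083) / 435.232 = 180.249/435.232 = 0.4141.

41.41 wt%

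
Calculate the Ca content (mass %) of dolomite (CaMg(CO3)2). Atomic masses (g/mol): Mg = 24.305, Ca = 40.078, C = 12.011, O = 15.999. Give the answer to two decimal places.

21.73 mass %

Molar mass of CaMg(CO3)2: 1·40.078 + 1·24.305 + 2·12.011 + 6·15.999 = 184.399 g/mol.
Mass of Ca per formula unit: 1 × 40.078 = 40.078 g.
Weight fraction Ca = 40.078 / 184.399 = 0.2173.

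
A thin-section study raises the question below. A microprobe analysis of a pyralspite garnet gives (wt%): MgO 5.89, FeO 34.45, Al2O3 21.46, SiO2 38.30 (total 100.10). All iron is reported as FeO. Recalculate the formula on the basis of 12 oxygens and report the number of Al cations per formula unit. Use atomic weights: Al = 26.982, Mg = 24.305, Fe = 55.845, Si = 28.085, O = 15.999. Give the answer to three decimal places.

MgO (M=40.304): mol = 0.14614; Mg = 0.14614, O = 0.14614.
FeO (M=71.844): mol = 0.47951; Fe = 0.47951, O = 0.47951.
Al2O3 (M=101.961): mol = 0.21047; Al = 0.42094, O = 0.63141.
SiO2 (M=60.083): mol = 0.63745; Si = 0.63745, O = 1.27490.
ΣO = 2.53196; factor = 12/ΣO = 4.73941.
Al apfu = 0.42094 × 4.73941 = 1.995.

1.995 Al apfu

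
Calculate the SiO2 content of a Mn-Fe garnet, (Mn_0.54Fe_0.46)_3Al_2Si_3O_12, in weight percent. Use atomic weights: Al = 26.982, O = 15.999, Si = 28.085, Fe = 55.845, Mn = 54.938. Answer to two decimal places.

36.32 wt%

M((Mn_0.54Fe_0.46)_3Al_2Si_3O_12) = 496.273 g/mol; M(SiO2) = 60.083 g/mol.
Moles SiO2 per formula unit = 3 Si ÷ 1 = 3.0000.
SiO2 fraction = (3.0000 × 60.083) / 496.273 = 180.249/496.273 = 0.3632.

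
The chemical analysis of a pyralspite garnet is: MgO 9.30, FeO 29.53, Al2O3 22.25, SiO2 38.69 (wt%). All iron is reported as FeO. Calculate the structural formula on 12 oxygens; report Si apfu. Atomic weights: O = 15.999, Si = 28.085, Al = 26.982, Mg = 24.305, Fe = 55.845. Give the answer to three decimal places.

9.30 wt% MgO ÷ 40.304 g/mol = 0.23075 mol, giving 0.23075 Mg and 0.23075 O.
29.53 wt% FeO ÷ 71.844 g/mol = 0.41103 mol, giving 0.41103 Fe and 0.41103 O.
22.25 wt% Al2O3 ÷ 101.961 g/mol = 0.21822 mol, giving 0.43644 Al and 0.65466 O.
38.69 wt% SiO2 ÷ 60.083 g/mol = 0.64394 mol, giving 0.64394 Si and 1.28788 O.
Oxygen sums to 2.58432; scaling by 12/2.58432 = 4.64339 puts the formula on 12 O.
Si: 0.64394 × 4.64339 = 2.990 atoms per formula unit.

2.990 Si apfu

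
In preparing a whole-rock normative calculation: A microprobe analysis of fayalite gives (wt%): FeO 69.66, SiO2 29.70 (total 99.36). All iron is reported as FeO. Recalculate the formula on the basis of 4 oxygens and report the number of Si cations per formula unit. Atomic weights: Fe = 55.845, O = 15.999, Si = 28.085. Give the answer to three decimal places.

FeO: 69.66/71.844 = 0.96960 mol → 0.96960 mol Fe, 0.96960 mol O.
SiO2: 29.70/60.083 = 0.49432 mol → 0.49432 mol Si, 0.98864 mol O.
Total oxygen = 1.95824 mol. Normalization factor = 4/1.95824 = 2.04265.
Si per 4 O = 0.49432 × 2.04265 = 1.010.

1.010 Si apfu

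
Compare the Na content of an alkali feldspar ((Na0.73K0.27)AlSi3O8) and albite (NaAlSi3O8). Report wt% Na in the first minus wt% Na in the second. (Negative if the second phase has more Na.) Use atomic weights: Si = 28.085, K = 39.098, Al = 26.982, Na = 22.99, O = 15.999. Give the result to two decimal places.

First mineral: 16.783 g Na in 266.568 g formula = 6.30 wt% Na.
Second mineral: 22.990 g Na in 262.219 g formula = 8.77 wt% Na.
6.30% − 8.77% gives a difference of -2.47 percentage points.

-2.47 percentage points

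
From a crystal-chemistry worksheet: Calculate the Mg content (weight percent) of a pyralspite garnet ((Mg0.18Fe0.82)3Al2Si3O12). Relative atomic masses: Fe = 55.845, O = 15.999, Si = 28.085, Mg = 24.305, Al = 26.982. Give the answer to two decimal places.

Formula mass = 0.54*24.305 + 2.46*55.845 + 2*26.982 + 3*28.085 + 12*15.999 = 480.710 g/mol, of which 13.125 g is Mg.
So Mg makes up 13.125/480.710 = 0.0273 of the mass, i.e. 2.73%.

2.73 weight percent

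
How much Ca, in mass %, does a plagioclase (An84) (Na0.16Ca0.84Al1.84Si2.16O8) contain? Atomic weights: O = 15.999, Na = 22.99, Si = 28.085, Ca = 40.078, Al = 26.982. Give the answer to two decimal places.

12.21 mass %

Formula mass = 0.16·22.99 + 0.84·40.078 + 1.84·26.982 + 2.16·28.085 + 8·15.999 = 275.646 g/mol, of which 33.666 g is Ca.
So Ca makes up 33.666/275.646 = 0.1221 of the mass, i.e. 12.21%.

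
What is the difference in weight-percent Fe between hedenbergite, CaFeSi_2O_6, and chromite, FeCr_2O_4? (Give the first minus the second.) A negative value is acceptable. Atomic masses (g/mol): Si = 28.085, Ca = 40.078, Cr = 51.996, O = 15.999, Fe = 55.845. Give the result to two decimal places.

-2.44 percentage points

M(CaFeSi_2O_6) = 248.087 g/mol, so wt% Fe = 55.845/248.087 × 100 = 22.51%.
M(FeCr_2O_4) = 223.833 g/mol, so wt% Fe = 55.845/223.833 × 100 = 24.95%.
22.51 − 24.95 = -2.44 pp.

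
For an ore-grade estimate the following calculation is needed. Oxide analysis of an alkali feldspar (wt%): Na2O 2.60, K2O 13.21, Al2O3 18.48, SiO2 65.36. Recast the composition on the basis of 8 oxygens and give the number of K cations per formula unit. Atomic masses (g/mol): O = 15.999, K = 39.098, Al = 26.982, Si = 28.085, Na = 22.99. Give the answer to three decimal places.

0.773 K apfu

2.60 wt% Na2O ÷ 61.979 g/mol = 0.04195 mol, giving 0.08390 Na and 0.04195 O.
13.21 wt% K2O ÷ 94.195 g/mol = 0.14024 mol, giving 0.28048 K and 0.14024 O.
18.48 wt% Al2O3 ÷ 101.961 g/mol = 0.18125 mol, giving 0.36250 Al and 0.54375 O.
65.36 wt% SiO2 ÷ 60.083 g/mol = 1.08783 mol, giving 1.08783 Si and 2.17566 O.
Oxygen sums to 2.90160; scaling by 8/2.90160 = 2.75710 puts the formula on 8 O.
K: 0.28048 × 2.75710 = 0.773 atoms per formula unit.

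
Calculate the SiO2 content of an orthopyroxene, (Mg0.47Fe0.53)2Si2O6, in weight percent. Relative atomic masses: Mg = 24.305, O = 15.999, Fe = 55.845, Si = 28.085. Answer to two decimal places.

Molar mass of (Mg0.47Fe0.53)2Si2O6 = 0.94×24.305 + 1.06×55.845 + 2×28.085 + 6×15.999 = 234.206 g/mol.
Each formula unit contains 2 Si, equivalent to 2/1 = 2.0000 mol SiO2.
M(SiO2) = 1×28.085 + 2×15.999 = 60.083 g/mol.
Mass of SiO2 per formula unit = 2.0000 × 60.083 = 120.166 g.
SiO2 wt% = 120.166 / 234.206 × 100 = 51.31%.

51.31 wt%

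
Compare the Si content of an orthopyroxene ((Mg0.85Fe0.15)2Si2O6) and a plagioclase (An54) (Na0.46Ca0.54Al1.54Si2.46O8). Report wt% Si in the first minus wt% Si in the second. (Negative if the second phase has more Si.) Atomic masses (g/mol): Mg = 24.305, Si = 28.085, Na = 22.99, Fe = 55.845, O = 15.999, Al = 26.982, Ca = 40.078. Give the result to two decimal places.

1.21 percentage points

M((Mg0.85Fe0.15)2Si2O6) = 210.236 g/mol, so wt% Si = 56.170/210.236 × 100 = 26.72%.
M(Na0.46Ca0.54Al1.54Si2.46O8) = 270.851 g/mol, so wt% Si = 69.089/270.851 × 100 = 25.51%.
26.72 − 25.51 = 1.21 pp.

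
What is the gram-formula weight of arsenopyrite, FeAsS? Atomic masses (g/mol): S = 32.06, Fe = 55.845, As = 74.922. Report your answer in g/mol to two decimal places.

M = 1×55.845 + 1×74.922 + 1×32.06

162.83 g/mol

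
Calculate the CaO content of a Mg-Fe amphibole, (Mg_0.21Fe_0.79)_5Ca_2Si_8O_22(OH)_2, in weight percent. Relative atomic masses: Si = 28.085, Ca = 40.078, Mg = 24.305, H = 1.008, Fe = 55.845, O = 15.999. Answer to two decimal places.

11.97 wt%

Molar mass of (Mg_0.21Fe_0.79)_5Ca_2Si_8O_22(OH)_2 = 1.05·24.305 + 3.95·55.845 + 2·40.078 + 8·28.085 + 24·15.999 + 2·1.008 = 936.936 g/mol.
Each formula unit contains 2 Ca, equivalent to 2/1 = 2.0000 mol CaO.
M(CaO) = 1×40.078 + 1×15.999 = 56.077 g/mol.
Mass of CaO per formula unit = 2.0000 × 56.077 = 112.154 g.
CaO wt% = 112.154 / 936.936 × 100 = 11.97%.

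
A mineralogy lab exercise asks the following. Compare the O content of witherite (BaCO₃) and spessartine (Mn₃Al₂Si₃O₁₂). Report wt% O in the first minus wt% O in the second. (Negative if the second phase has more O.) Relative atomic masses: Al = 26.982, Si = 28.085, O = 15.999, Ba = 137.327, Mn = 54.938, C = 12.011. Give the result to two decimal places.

-14.46 percentage points

First mineral: 47.997 g O in 197.335 g formula = 24.32 wt% O.
Second mineral: 191.988 g O in 495.021 g formula = 38.78 wt% O.
24.32% − 38.78% gives a difference of -14.46 percentage points.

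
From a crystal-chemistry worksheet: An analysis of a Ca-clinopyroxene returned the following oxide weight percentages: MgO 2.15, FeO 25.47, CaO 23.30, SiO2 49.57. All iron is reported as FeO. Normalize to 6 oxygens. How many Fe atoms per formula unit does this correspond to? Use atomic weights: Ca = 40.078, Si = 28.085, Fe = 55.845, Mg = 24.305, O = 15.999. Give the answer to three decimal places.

0.860 Fe apfu

MgO (M=40.304): mol = 0.05334; Mg = 0.05334, O = 0.05334.
FeO (M=71.844): mol = 0.35452; Fe = 0.35452, O = 0.35452.
CaO (M=56.077): mol = 0.41550; Ca = 0.41550, O = 0.41550.
SiO2 (M=60.083): mol = 0.82503; Si = 0.82503, O = 1.65006.
ΣO = 2.47342; factor = 6/ΣO = 2.42579.
Fe apfu = 0.35452 × 2.42579 = 0.860.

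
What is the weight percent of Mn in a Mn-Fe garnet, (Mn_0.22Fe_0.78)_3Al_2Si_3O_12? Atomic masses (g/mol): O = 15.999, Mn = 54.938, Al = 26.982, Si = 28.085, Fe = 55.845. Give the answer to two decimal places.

7.29 wt%

Molar mass of (Mn_0.22Fe_0.78)_3Al_2Si_3O_12: 0.66×54.938 + 2.34×55.845 + 2×26.982 + 3×28.085 + 12×15.999 = 497.143 g/mol.
Mass of Mn per formula unit: 0.66 × 54.938 = 36.259 g.
Weight fraction Mn = 36.259 / 497.143 = 0.0729.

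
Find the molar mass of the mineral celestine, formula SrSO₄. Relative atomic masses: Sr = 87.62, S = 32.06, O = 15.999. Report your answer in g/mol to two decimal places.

The formula mass is the sum 1*87.62 + 1*32.06 + 4*15.999.

183.68 g/mol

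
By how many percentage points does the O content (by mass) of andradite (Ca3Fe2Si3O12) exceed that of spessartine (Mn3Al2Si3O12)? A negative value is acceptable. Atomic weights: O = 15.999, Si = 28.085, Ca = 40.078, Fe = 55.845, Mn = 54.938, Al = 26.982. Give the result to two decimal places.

First mineral: 191.988 g O in 508.167 g formula = 37.78 wt% O.
Second mineral: 191.988 g O in 495.021 g formula = 38.78 wt% O.
37.78% − 38.78% gives a difference of -1.00 percentage points.

-1.00 percentage points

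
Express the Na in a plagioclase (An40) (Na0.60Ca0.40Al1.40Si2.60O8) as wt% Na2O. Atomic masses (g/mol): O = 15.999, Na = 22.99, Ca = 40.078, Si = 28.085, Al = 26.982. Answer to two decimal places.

6.92 wt%

Molar mass of Na0.60Ca0.40Al1.40Si2.60O8 = 0.60·22.99 + 0.40·40.078 + 1.40·26.982 + 2.60·28.085 + 8·15.999 = 268.613 g/mol.
Each formula unit contains 0.60 Na, equivalent to 0.60/2 = 0.3000 mol Na2O.
M(Na2O) = 2×22.99 + 1×15.999 = 61.979 g/mol.
Mass of Na2O per formula unit = 0.3000 × 61.979 = 18.594 g.
Na2O wt% = 18.594 / 268.613 × 100 = 6.92%.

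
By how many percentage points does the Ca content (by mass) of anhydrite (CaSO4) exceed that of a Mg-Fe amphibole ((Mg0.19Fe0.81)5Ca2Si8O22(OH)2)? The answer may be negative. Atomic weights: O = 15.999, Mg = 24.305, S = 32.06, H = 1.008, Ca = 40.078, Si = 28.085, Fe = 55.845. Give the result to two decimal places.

First mineral: 40.078 g Ca in 136.134 g formula = 29.44 wt% Ca.
Second mineral: 80.156 g Ca in 940.090 g formula = 8.53 wt% Ca.
29.44% − 8.53% gives a difference of 20.91 percentage points.

20.91 percentage points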